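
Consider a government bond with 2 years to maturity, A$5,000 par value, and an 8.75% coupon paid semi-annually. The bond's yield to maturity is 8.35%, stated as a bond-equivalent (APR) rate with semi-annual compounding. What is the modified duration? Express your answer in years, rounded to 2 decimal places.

Periodic yield y = 0.04175. First find Macaulay duration:
  t   CF        PV=CF/(1+0.04175)^t    t·PV
  1       218.75       209.9832       209.9832
  2       218.75       201.5677       403.1355
  3       218.75       193.4896       580.4687
  4     5,218.75     4,431.1092    17,724.4369
  Σ                  5,036.1497    18,918.0243
P = 5,036.1497; Macaulay duration = 18,918.0243 / 5,036.1497 = 3.75645 half-year periods = 1.87822 years.
Modified duration = D_Mac / (1 + y) = 1.87822 / 1.04175 = 1.80295 years.

1.80 years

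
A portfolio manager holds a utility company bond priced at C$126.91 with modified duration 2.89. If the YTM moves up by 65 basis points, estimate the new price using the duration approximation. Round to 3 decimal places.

C$124.526

Duration approximation: ΔP/P ≈ -D_mod · Δy = -2.89 × (+0.0065) = -0.018785.
New price ≈ 126.91 × (1 - 0.018785) = 124.52599565.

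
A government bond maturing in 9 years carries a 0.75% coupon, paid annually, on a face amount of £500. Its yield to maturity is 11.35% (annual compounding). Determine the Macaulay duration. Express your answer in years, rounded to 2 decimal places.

8.54 years

Periodic yield y = 0.1135. Discount each cash flow and weight by its year:
  t   CF        PV=CF/(1+0.1135)^t    t·PV
  1         3.75         3.3678         3.3678
  2         3.75         3.0245         6.0490
  3         3.75         2.7162         8.1486
  4         3.75         2.4393         9.7573
  5         3.75         2.1907        10.9534
  6         3.75         1.9674        11.8043
  7         3.75         1.7669        12.3680
  8         3.75         1.5868        12.6940
  9       503.75       191.4269     1,722.8425
  Σ                    210.4864     1,797.9849
Price P = Σ PV = 210.4864.
Macaulay duration = Σ(t·PV) / P = 1,797.9849 / 210.4864 = 8.54205 years.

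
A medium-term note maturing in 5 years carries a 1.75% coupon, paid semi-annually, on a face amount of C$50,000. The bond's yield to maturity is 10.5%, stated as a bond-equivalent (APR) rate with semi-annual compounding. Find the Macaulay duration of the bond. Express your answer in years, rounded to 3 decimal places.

Periodic yield y = 0.0525. Discount each cash flow and weight by its period:
  t   CF        PV=CF/(1+0.0525)^t    t·PV
  1       437.50       415.6770       415.6770
  2       437.50       394.9425       789.8850
  3       437.50       375.2423     1,125.7268
  4       437.50       356.5247     1,426.0989
  5       437.50       338.7408     1,693.7041
  6       437.50       321.8440     1,931.0641
  7       437.50       305.7900     2,140.5302
  8       437.50       290.5368     2,324.2948
  9       437.50       276.0445     2,484.4006
  10   50,437.50    30,236.5688   302,365.6883
  Σ                 33,311.9115   316,697.0696
Price P = Σ PV = 33,311.9115.
Macaulay duration = Σ(t·PV) / P = 316,697.0696 / 33,311.9115 = 9.50702 half-year periods.
In years: 9.50702 / 2 = 4.75351 years.

4.754 years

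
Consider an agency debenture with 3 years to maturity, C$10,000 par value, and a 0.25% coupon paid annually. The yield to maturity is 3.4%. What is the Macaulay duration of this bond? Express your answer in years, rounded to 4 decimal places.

Periodic yield y = 0.034. Discount each cash flow and weight by its year:
  t   CF        PV=CF/(1+0.034)^t    t·PV
  1        25.00        24.1779        24.1779
  2        25.00        23.3829        46.7659
  3    10,025.00     9,068.2350    27,204.7049
  Σ                  9,115.7959    27,275.6487
Price P = Σ PV = 9,115.7959.
Macaulay duration = Σ(t·PV) / P = 27,275.6487 / 9,115.7959 = 2.99213 years.

2.9921 years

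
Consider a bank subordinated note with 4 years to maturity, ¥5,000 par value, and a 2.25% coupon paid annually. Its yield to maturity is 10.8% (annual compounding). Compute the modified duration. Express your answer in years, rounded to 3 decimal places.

Periodic yield y = 0.108. First find Macaulay duration:
  t   CF        PV=CF/(1+0.108)^t    t·PV
  1       112.50       101.5343       101.5343
  2       112.50        91.6375       183.2749
  3       112.50        82.7053       248.1158
  4     5,112.50     3,392.1440    13,568.5760
  Σ                  3,668.0210    14,101.5010
P = 3,668.0210; Macaulay duration = 14,101.5010 / 3,668.0210 = 3.84444 years.
Modified duration = D_Mac / (1 + y) = 3.84444 / 1.108 = 3.46971 years.

3.470 years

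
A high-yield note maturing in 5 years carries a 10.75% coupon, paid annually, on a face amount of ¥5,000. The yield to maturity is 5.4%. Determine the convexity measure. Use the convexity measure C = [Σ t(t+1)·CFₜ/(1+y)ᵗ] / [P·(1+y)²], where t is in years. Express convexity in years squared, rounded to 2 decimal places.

With y = 0.054:
  t   CF        PV=CF/(1+0.054)^t    t·PV        t(t+1)·PV
  1       537.50       509.9620       509.9620       1,019.9241
  2       537.50       483.8350       967.6699       2,903.0098
  3       537.50       459.0465     1,377.1394       5,508.5574
  4       537.50       435.5279     1,742.1118       8,710.5589
  5     5,537.50     4,257.0690    21,285.3448     127,712.0687
  Σ                  6,145.4404    25,882.2279     145,854.1188
P = 6,145.4404.
Convexity = Σ t(t+1)·PV / [P·(1+y)²] = 145,854.1188 / (6,145.4404 × 1.110916) = 21.36409.

21.36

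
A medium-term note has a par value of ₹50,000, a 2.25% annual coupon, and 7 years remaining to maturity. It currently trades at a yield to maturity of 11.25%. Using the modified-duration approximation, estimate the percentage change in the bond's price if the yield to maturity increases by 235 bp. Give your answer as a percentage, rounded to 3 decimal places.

-13.474%

Periodic yield y = 0.1125. Modified duration first:
  t   CF        PV=CF/(1+0.1125)^t    t·PV
  1     1,125.00     1,011.2360     1,011.2360
  2     1,125.00       908.9761     1,817.9523
  3     1,125.00       817.0572     2,451.1716
  4     1,125.00       734.4334     2,937.7338
  5     1,125.00       660.1649     3,300.8245
  6     1,125.00       593.4066     3,560.4399
  7    51,125.00    24,240.0317   169,680.2219
  Σ                 28,965.3060   184,759.5798
P = 28,965.3060; D_Mac = 6.37865 yrs; D_mod = 6.37865/(1+0.1125) = 5.73362 yrs.
ΔP/P ≈ -D_mod · Δy = -5.73362 × (+0.0235) = -0.134740 = -13.4740%.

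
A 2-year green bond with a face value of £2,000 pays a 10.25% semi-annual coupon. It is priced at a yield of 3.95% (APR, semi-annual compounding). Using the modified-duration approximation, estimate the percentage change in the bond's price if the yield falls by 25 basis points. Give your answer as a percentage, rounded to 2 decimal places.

+0.46%

Periodic yield y = 0.01975. Modified duration first:
  t   CF        PV=CF/(1+0.01975)^t    t·PV
  1       102.50       100.5148       100.5148
  2       102.50        98.5681       197.1362
  3       102.50        96.6591       289.9773
  4     2,102.50     1,944.2905     7,777.1619
  Σ                  2,240.0325     8,364.7902
P = 2,240.0325; D_Mac = 3.73423 half-year periods = 1.86711 yrs; D_mod = 1.86711/(1+0.01975) = 1.83095 yrs.
ΔP/P ≈ -D_mod · Δy = -1.83095 × (-0.0025) = +0.004577 = +0.4577%.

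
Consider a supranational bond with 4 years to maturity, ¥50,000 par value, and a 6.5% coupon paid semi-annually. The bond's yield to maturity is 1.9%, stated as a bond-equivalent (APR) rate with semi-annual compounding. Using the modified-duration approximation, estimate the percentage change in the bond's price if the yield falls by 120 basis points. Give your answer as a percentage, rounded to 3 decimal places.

Periodic yield y = 0.0095. Modified duration first:
  t   CF        PV=CF/(1+0.0095)^t    t·PV
  1     1,625.00     1,609.7078     1,609.7078
  2     1,625.00     1,594.5595     3,189.1189
  3     1,625.00     1,579.5537     4,738.6611
  4     1,625.00     1,564.6892     6,258.7566
  5     1,625.00     1,549.9645     7,749.8225
  6     1,625.00     1,535.3784     9,212.2704
  7     1,625.00     1,520.9296    10,646.5070
  8    51,625.00    47,864.0538   382,912.4308
  Σ                 58,818.8364   426,317.2750
P = 58,818.8364; D_Mac = 7.24797 half-year periods = 3.62399 yrs; D_mod = 3.62399/(1+0.0095) = 3.58988 yrs.
ΔP/P ≈ -D_mod · Δy = -3.58988 × (-0.012) = +0.043079 = +4.3079%.

+4.308%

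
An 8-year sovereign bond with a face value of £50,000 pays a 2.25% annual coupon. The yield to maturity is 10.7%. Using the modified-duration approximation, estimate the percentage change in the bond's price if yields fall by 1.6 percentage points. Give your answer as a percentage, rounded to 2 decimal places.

Periodic yield y = 0.107. Modified duration first:
  t   CF        PV=CF/(1+0.107)^t    t·PV
  1     1,125.00     1,016.2602     1,016.2602
  2     1,125.00       918.0309     1,836.0617
  3     1,125.00       829.2962     2,487.8885
  4     1,125.00       749.1384     2,996.5535
  5     1,125.00       676.7284     3,383.6421
  6     1,125.00       611.3175     3,667.9047
  7     1,125.00       552.2290     3,865.6027
  8    51,125.00    22,670.0435   181,360.3482
  Σ                 28,023.0439   200,614.2616
P = 28,023.0439; D_Mac = 7.15890 yrs; D_mod = 7.15890/(1+0.107) = 6.46694 yrs.
ΔP/P ≈ -D_mod · Δy = -6.46694 × (-0.016) = +0.103471 = +10.3471%.

+10.35%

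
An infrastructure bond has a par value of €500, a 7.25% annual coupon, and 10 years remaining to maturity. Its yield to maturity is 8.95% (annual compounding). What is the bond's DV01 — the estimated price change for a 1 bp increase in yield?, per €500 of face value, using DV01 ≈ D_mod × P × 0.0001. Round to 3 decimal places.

€0.297

Periodic yield y = 0.0895.
  t   CF        PV=CF/(1+0.0895)^t    t·PV
  1        36.25        33.2721        33.2721
  2        36.25        30.5389        61.0778
  3        36.25        28.0302        84.0906
  4        36.25        25.7276       102.9104
  5        36.25        23.6141       118.0706
  6        36.25        21.6743       130.0457
  7        36.25        19.8938       139.2565
  8        36.25        18.2596       146.0764
  9        36.25        16.7596       150.8361
  10      536.25       227.5595     2,275.5949
  Σ                    445.3296     3,241.2312
P = 445.3296; D_Mac = 7.27827 yrs; D_mod = 6.68038 yrs.
DV01 ≈ 6.68038 × 445.3296 × 0.0001 = 0.297497.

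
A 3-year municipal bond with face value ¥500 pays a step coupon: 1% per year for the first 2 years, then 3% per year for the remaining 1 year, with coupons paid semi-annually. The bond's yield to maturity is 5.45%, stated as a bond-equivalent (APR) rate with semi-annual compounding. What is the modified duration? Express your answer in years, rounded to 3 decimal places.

2.877 years

Periodic yield y = 0.02725. First find Macaulay duration:
  t   CF        PV=CF/(1+0.02725)^t    t·PV
  1         2.50         2.4337         2.4337
  2         2.50         2.3691         4.7382
  3         2.50         2.3063         6.9188
  4         2.50         2.2451         8.9804
  5         7.50         6.5566        32.7831
  6       507.50       431.8960     2,591.3758
  Σ                    447.8068     2,647.2301
P = 447.8068; Macaulay duration = 2,647.2301 / 447.8068 = 5.91155 half-year periods = 2.95577 years.
Modified duration = D_Mac / (1 + y) = 2.95577 / 1.02725 = 2.87736 years.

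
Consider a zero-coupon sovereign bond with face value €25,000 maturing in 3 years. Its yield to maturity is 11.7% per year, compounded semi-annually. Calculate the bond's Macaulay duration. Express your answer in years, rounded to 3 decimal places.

3.000 years

A zero-coupon bond has a single cash flow at maturity, so its Macaulay duration equals its maturity: 3 years.
(Equivalently: 6 semi-annual periods ÷ 2 = 3 years.)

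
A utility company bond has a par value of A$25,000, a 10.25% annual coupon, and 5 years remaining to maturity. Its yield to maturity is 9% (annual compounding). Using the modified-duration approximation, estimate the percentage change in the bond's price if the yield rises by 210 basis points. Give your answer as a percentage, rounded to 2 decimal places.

Periodic yield y = 0.09. Modified duration first:
  t   CF        PV=CF/(1+0.09)^t    t·PV
  1     2,562.50     2,350.9174     2,350.9174
  2     2,562.50     2,156.8050     4,313.6100
  3     2,562.50     1,978.7202     5,936.1605
  4     2,562.50     1,815.3396     7,261.3584
  5    27,562.50    17,913.7338    89,568.6692
  Σ                 26,215.5160   109,430.7155
P = 26,215.5160; D_Mac = 4.17427 yrs; D_mod = 4.17427/(1+0.09) = 3.82961 yrs.
ΔP/P ≈ -D_mod · Δy = -3.82961 × (+0.021) = -0.080422 = -8.0422%.

-8.04%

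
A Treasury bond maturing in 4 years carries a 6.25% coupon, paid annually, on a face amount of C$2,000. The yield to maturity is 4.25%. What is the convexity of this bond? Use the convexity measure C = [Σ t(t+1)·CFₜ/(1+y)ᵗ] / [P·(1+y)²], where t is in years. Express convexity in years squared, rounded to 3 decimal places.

With y = 0.0425:
  t   CF        PV=CF/(1+0.0425)^t    t·PV        t(t+1)·PV
  1       125.00       119.9041       119.9041         239.8082
  2       125.00       115.0159       230.0318         690.0954
  3       125.00       110.3270       330.9810       1,323.9240
  4     2,125.00     1,799.0974     7,196.3897      35,981.9483
  Σ                  2,144.3444     7,877.3066      38,235.7759
P = 2,144.3444.
Convexity = Σ t(t+1)·PV / [P·(1+y)²] = 38,235.7759 / (2,144.3444 × 1.086806) = 16.40678.

16.407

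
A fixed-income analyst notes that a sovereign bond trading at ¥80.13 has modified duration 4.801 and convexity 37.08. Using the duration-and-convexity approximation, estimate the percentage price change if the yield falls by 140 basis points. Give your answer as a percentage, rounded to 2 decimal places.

+7.08%

Duration effect: -D_mod·Δy = -4.801 × (-0.014) = +0.067214
Convexity effect: ½·C·(Δy)² = 0.5 × 37.08 × (-0.014)² = +0.00363384
ΔP/P ≈ +0.067214 + 0.00363384 = +0.07084784
= +7.084784%.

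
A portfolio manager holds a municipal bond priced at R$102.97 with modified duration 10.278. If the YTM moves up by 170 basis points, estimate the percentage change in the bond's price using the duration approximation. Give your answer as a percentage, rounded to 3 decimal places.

Duration approximation: ΔP/P ≈ -D_mod · Δy = -10.278 × (+0.017) = -0.174726.
As a percentage: -17.4726%.

-17.473%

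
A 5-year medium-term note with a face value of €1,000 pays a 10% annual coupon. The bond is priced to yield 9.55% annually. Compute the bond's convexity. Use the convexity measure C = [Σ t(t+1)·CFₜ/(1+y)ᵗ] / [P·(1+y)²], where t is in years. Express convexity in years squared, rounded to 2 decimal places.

With y = 0.0955:
  t   CF        PV=CF/(1+0.0955)^t    t·PV        t(t+1)·PV
  1       100.00        91.2825        91.2825         182.5650
  2       100.00        83.3250       166.6500         499.9499
  3       100.00        76.0611       228.1834         912.7337
  4       100.00        69.4305       277.7221       1,388.6106
  5     1,100.00       697.1573     3,485.7865      20,914.7188
  Σ                  1,017.2565     4,249.6245      23,898.5781
P = 1,017.2565.
Convexity = Σ t(t+1)·PV / [P·(1+y)²] = 23,898.5781 / (1,017.2565 × 1.200120) = 19.57568.

19.58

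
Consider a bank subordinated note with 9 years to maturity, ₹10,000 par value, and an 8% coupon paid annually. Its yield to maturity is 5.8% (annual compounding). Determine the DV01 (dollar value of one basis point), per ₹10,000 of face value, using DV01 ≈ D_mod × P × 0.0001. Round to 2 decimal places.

Periodic yield y = 0.058.
  t   CF        PV=CF/(1+0.058)^t    t·PV
  1       800.00       756.1437       756.1437
  2       800.00       714.6916     1,429.3831
  3       800.00       675.5119     2,026.5356
  4       800.00       638.4800     2,553.9201
  5       800.00       603.4783     3,017.3914
  6       800.00       570.3954     3,422.3721
  7       800.00       539.1260     3,773.8823
  8       800.00       509.5709     4,076.5674
  9    10,800.00     6,502.0866    58,518.7790
  Σ                 11,509.4843    79,574.9748
P = 11,509.4843; D_Mac = 6.91386 yrs; D_mod = 6.53484 yrs.
DV01 ≈ 6.53484 × 11,509.4843 × 0.0001 = 7.521264.

₹7.52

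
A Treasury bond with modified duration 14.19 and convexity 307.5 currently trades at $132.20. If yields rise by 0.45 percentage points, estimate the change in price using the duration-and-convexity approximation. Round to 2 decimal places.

-$8.03

Duration effect: -D_mod·Δy = -14.19 × (+0.0045) = -0.063855
Convexity effect: ½·C·(Δy)² = 0.5 × 307.5 × (0.0045)² = +0.0031134375
ΔP/P ≈ -0.063855 + 0.0031134375 = -0.0607415625
ΔP ≈ 132.20 × (-0.0607415625) = -8.0300345625.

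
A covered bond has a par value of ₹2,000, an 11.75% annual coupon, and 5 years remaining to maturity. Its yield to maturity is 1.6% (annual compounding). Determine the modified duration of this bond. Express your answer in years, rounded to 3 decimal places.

4.166 years

Periodic yield y = 0.016. First find Macaulay duration:
  t   CF        PV=CF/(1+0.016)^t    t·PV
  1       235.00       231.2992       231.2992
  2       235.00       227.6567       455.3134
  3       235.00       224.0716       672.2147
  4       235.00       220.5429       882.1715
  5     2,235.00     2,064.4720    10,322.3598
  Σ                  2,968.0423    12,563.3586
P = 2,968.0423; Macaulay duration = 12,563.3586 / 2,968.0423 = 4.23288 years.
Modified duration = D_Mac / (1 + y) = 4.23288 / 1.016 = 4.16622 years.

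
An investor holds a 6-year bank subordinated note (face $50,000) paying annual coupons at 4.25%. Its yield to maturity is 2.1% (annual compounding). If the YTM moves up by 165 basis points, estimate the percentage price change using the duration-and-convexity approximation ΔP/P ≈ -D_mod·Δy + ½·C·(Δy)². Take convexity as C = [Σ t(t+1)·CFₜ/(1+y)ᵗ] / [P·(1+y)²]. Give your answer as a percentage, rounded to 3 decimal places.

-8.337%

With y = 0.021:
  t   CF        PV=CF/(1+0.021)^t    t·PV        t(t+1)·PV
  1     2,125.00     2,081.2929     2,081.2929       4,162.5857
  2     2,125.00     2,038.4847     4,076.9693      12,230.9080
  3     2,125.00     1,996.5570     5,989.6709      23,958.6837
  4     2,125.00     1,955.4917     7,821.9666      39,109.8330
  5     2,125.00     1,915.2710     9,576.3548      57,458.1288
  6    52,125.00    46,014.1724   276,085.0345   1,932,595.2414
  Σ                 56,001.2695   305,631.2890   2,069,515.3807
P = 56,001.2695; D_Mac = 5.45758 yrs; D_mod = 5.34533 yrs; C = 35.45025.
Duration effect: -5.34533 × (+0.0165) = -0.088198
Convexity effect: 0.5 × 35.45025 × (0.0165)² = +0.0048257
ΔP/P ≈ -0.088198 + 0.0048257 = -0.083372 = -8.3372%.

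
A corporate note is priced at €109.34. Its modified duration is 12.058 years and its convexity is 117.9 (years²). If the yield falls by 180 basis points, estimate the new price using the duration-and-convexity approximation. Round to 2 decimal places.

Duration effect: -D_mod·Δy = -12.058 × (-0.018) = +0.217044
Convexity effect: ½·C·(Δy)² = 0.5 × 117.9 × (-0.018)² = +0.0190998
ΔP/P ≈ +0.217044 + 0.0190998 = +0.2361438
New price ≈ 109.34 × (1 + 0.2361438) = 135.159963092.

€135.16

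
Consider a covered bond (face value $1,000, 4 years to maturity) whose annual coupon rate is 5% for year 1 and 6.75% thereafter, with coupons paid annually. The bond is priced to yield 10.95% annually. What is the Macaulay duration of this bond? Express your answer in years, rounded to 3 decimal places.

3.655 years

Periodic yield y = 0.1095. Discount each cash flow and weight by its year:
  t   CF        PV=CF/(1+0.1095)^t    t·PV
  1        50.00        45.0653        45.0653
  2        67.50        54.8339       109.6678
  3        67.50        49.4222       148.2665
  4     1,067.50       704.4638     2,817.8550
  Σ                    853.7852     3,120.8547
Price P = Σ PV = 853.7852.
Macaulay duration = Σ(t·PV) / P = 3,120.8547 / 853.7852 = 3.65532 years.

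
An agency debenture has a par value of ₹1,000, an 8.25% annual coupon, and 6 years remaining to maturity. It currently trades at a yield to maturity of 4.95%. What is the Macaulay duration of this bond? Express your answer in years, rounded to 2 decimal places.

5.05 years

Periodic yield y = 0.0495. Discount each cash flow and weight by its year:
  t   CF        PV=CF/(1+0.0495)^t    t·PV
  1        82.50        78.6089        78.6089
  2        82.50        74.9012       149.8025
  3        82.50        71.3685       214.1055
  4        82.50        68.0024       272.0096
  5        82.50        64.7950       323.9752
  6     1,082.50       810.0900     4,860.5397
  Σ                  1,167.7660     5,899.0414
Price P = Σ PV = 1,167.7660.
Macaulay duration = Σ(t·PV) / P = 5,899.0414 / 1,167.7660 = 5.05156 years.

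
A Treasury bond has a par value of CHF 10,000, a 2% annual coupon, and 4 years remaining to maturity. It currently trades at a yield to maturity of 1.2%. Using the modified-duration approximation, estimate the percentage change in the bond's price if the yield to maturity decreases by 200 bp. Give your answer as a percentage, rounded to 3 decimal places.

+7.680%

Periodic yield y = 0.012. Modified duration first:
  t   CF        PV=CF/(1+0.012)^t    t·PV
  1       200.00       197.6285       197.6285
  2       200.00       195.2850       390.5701
  3       200.00       192.9694       578.9082
  4    10,200.00     9,724.7428    38,898.9710
  Σ                 10,310.6257    40,066.0778
P = 10,310.6257; D_Mac = 3.88590 yrs; D_mod = 3.88590/(1+0.012) = 3.83982 yrs.
ΔP/P ≈ -D_mod · Δy = -3.83982 × (-0.02) = +0.076796 = +7.6796%.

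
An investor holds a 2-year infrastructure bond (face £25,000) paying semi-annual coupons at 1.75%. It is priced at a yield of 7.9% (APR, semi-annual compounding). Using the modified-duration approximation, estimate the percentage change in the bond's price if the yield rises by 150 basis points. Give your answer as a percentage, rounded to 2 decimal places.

-2.85%

Periodic yield y = 0.0395. Modified duration first:
  t   CF        PV=CF/(1+0.0395)^t    t·PV
  1       218.75       210.4377       210.4377
  2       218.75       202.4413       404.8826
  3       218.75       194.7487       584.2461
  4    25,218.75    21,598.5990    86,394.3961
  Σ                 22,206.2267    87,593.9625
P = 22,206.2267; D_Mac = 3.94457 half-year periods = 1.97228 yrs; D_mod = 1.97228/(1+0.0395) = 1.89734 yrs.
ΔP/P ≈ -D_mod · Δy = -1.89734 × (+0.015) = -0.028460 = -2.8460%.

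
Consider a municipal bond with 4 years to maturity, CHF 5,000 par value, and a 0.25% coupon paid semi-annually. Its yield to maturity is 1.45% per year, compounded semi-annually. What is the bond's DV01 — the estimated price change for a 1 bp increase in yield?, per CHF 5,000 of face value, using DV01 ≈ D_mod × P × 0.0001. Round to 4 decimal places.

CHF 1.8848

Periodic yield y = 0.00725.
  t   CF        PV=CF/(1+0.00725)^t    t·PV
  1         6.25         6.2050         6.2050
  2         6.25         6.1604        12.3207
  3         6.25         6.1160        18.3480
  4         6.25         6.0720        24.2880
  5         6.25         6.0283        30.1414
  6         6.25         5.9849        35.9094
  7         6.25         5.9418        41.5927
  8     5,006.25     4,725.1361    37,801.0890
  Σ                  4,767.6445    37,969.8942
P = 4,767.6445; D_Mac = 7.96408 half-year periods = 3.98204 yrs; D_mod = 3.95338 yrs.
DV01 ≈ 3.95338 × 4,767.6445 × 0.0001 = 1.884830.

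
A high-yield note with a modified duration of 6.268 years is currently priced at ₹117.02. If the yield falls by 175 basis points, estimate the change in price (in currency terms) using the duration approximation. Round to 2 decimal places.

Duration approximation: ΔP/P ≈ -D_mod · Δy = -6.268 × (-0.0175) = +0.109690.
ΔP ≈ 117.02 × (+0.109690) = +12.8359238.

+₹12.84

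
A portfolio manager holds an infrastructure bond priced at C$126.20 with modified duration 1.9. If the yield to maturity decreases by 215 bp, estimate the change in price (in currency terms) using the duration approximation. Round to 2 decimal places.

+C$5.16

Duration approximation: ΔP/P ≈ -D_mod · Δy = -1.9 × (-0.0215) = +0.040850.
ΔP ≈ 126.20 × (+0.040850) = +5.15527.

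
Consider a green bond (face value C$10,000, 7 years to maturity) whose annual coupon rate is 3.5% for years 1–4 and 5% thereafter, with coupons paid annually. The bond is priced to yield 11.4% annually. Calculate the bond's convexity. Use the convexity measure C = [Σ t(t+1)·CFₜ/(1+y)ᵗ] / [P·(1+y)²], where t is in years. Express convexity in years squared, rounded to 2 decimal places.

With y = 0.114:
  t   CF        PV=CF/(1+0.114)^t    t·PV        t(t+1)·PV
  1       350.00       314.1831       314.1831         628.3662
  2       350.00       282.0315       564.0631       1,692.1892
  3       350.00       253.1701       759.5104       3,038.0416
  4       350.00       227.2622       909.0490       4,545.2448
  5       500.00       291.4366     1,457.1829       8,743.0972
  6       500.00       261.6127     1,569.6763      10,987.7343
  7    10,500.00     4,931.6581    34,521.6069     276,172.8554
  Σ                  6,561.3545    40,095.2717     305,807.5287
P = 6,561.3545.
Convexity = Σ t(t+1)·PV / [P·(1+y)²] = 305,807.5287 / (6,561.3545 × 1.240996) = 37.55643.

37.56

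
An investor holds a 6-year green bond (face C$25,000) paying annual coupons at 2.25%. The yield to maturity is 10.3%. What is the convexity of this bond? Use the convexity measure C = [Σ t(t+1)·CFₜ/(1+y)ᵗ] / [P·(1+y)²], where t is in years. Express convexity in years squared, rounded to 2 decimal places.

31.39

With y = 0.103:
  t   CF        PV=CF/(1+0.103)^t    t·PV        t(t+1)·PV
  1       562.50       509.9728       509.9728       1,019.9456
  2       562.50       462.3507       924.7014       2,774.1041
  3       562.50       419.1756     1,257.5268       5,030.1071
  4       562.50       380.0323     1,520.1291       7,600.6454
  5       562.50       344.5442     1,722.7211      10,336.3265
  6    25,562.50    14,195.4855    85,172.9131     596,210.3914
  Σ                 16,311.5611    91,107.9642     622,971.5201
P = 16,311.5611.
Convexity = Σ t(t+1)·PV / [P·(1+y)²] = 622,971.5201 / (16,311.5611 × 1.216609) = 31.39219.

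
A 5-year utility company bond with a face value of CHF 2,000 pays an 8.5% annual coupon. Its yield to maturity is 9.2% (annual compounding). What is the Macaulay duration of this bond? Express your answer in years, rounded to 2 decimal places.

4.26 years

Periodic yield y = 0.092. Discount each cash flow and weight by its year:
  t   CF        PV=CF/(1+0.092)^t    t·PV
  1       170.00       155.6777       155.6777
  2       170.00       142.5620       285.1239
  3       170.00       130.5512       391.6537
  4       170.00       119.5524       478.2097
  5     2,170.00     1,397.4830     6,987.4151
  Σ                  1,945.8263     8,298.0801
Price P = Σ PV = 1,945.8263.
Macaulay duration = Σ(t·PV) / P = 8,298.0801 / 1,945.8263 = 4.26455 years.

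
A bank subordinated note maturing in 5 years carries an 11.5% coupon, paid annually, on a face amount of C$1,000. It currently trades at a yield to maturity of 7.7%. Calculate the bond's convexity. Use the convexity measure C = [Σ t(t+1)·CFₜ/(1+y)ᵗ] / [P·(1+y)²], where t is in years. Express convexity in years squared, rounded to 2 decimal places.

With y = 0.077:
  t   CF        PV=CF/(1+0.077)^t    t·PV        t(t+1)·PV
  1       115.00       106.7781       106.7781         213.5562
  2       115.00        99.1440       198.2880         594.8640
  3       115.00        92.0557       276.1671       1,104.6685
  4       115.00        85.4742       341.8968       1,709.4839
  5     1,115.00       769.4783     3,847.3913      23,084.3476
  Σ                  1,152.9302     4,770.5213      26,706.9202
P = 1,152.9302.
Convexity = Σ t(t+1)·PV / [P·(1+y)²] = 26,706.9202 / (1,152.9302 × 1.159929) = 19.97052.

19.97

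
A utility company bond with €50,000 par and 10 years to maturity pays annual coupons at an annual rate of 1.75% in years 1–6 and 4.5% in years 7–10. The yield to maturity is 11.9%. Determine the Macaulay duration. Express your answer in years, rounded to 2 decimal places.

Periodic yield y = 0.119. Discount each cash flow and weight by its year:
  t   CF        PV=CF/(1+0.119)^t    t·PV
  1       875.00       781.9482       781.9482
  2       875.00       698.7919     1,397.5839
  3       875.00       624.4789     1,873.4368
  4       875.00       558.0688     2,232.2750
  5       875.00       498.7210     2,493.6048
  6       875.00       445.6845     2,674.1070
  7     2,250.00     1,024.1697     7,169.1877
  8     2,250.00       915.2544     7,322.0352
  9     2,250.00       817.9217     7,361.2955
  10   52,250.00    16,974.0481   169,740.4814
  Σ                 23,339.0872   203,045.9554
Price P = Σ PV = 23,339.0872.
Macaulay duration = Σ(t·PV) / P = 203,045.9554 / 23,339.0872 = 8.69982 years.

8.70 years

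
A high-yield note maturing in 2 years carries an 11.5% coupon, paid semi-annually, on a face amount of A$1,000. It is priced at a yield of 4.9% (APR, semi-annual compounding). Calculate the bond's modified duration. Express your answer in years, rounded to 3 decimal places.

Periodic yield y = 0.0245. First find Macaulay duration:
  t   CF        PV=CF/(1+0.0245)^t    t·PV
  1        57.50        56.1249        56.1249
  2        57.50        54.7828       109.5655
  3        57.50        53.4727       160.4180
  4     1,057.50       959.9144     3,839.6578
  Σ                  1,124.2948     4,165.7663
P = 1,124.2948; Macaulay duration = 4,165.7663 / 1,124.2948 = 3.70523 half-year periods = 1.85261 years.
Modified duration = D_Mac / (1 + y) = 1.85261 / 1.0245 = 1.80831 years.

1.808 years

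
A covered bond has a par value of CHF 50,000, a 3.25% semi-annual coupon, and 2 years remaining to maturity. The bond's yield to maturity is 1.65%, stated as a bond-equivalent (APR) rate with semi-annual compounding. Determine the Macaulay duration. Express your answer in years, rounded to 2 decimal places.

Periodic yield y = 0.00825. Discount each cash flow and weight by its period:
  t   CF        PV=CF/(1+0.00825)^t    t·PV
  1       812.50       805.8517       805.8517
  2       812.50       799.2578     1,598.5157
  3       812.50       792.7179     2,378.1538
  4    50,812.50    49,169.7092   196,678.8370
  Σ                 51,567.5367   201,461.3582
Price P = Σ PV = 51,567.5367.
Macaulay duration = Σ(t·PV) / P = 201,461.3582 / 51,567.5367 = 3.90675 half-year periods.
In years: 3.90675 / 2 = 1.95337 years.

1.95 years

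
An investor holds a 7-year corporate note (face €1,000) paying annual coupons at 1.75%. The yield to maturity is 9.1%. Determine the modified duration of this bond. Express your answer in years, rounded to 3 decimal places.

5.990 years

Periodic yield y = 0.091. First find Macaulay duration:
  t   CF        PV=CF/(1+0.091)^t    t·PV
  1        17.50        16.0403        16.0403
  2        17.50        14.7024        29.4048
  3        17.50        13.4761        40.4283
  4        17.50        12.3521        49.4082
  5        17.50        11.3218        56.6088
  6        17.50        10.3774        62.2645
  7     1,017.50       553.0459     3,871.3212
  Σ                    631.3160     4,125.4762
P = 631.3160; Macaulay duration = 4,125.4762 / 631.3160 = 6.53473 years.
Modified duration = D_Mac / (1 + y) = 6.53473 / 1.091 = 5.98967 years.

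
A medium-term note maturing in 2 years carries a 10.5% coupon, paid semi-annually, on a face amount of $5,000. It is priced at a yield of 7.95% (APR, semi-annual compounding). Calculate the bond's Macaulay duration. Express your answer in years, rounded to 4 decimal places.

1.8589 years

Periodic yield y = 0.03975. Discount each cash flow and weight by its period:
  t   CF        PV=CF/(1+0.03975)^t    t·PV
  1       262.50       252.4645       252.4645
  2       262.50       242.8127       485.6255
  3       262.50       233.5299       700.5897
  4     5,262.50     4,502.7350    18,010.9402
  Σ                  5,231.5422    19,449.6199
Price P = Σ PV = 5,231.5422.
Macaulay duration = Σ(t·PV) / P = 19,449.6199 / 5,231.5422 = 3.71776 half-year periods.
In years: 3.71776 / 2 = 1.85888 years.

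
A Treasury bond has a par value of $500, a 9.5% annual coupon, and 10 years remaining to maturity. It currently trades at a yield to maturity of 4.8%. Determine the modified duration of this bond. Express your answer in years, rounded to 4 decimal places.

7.0150 years

Periodic yield y = 0.048. First find Macaulay duration:
  t   CF        PV=CF/(1+0.048)^t    t·PV
  1        47.50        45.3244        45.3244
  2        47.50        43.2485        86.4970
  3        47.50        41.2677       123.8030
  4        47.50        39.3775       157.5101
  5        47.50        37.5740       187.8699
  6        47.50        35.8530       215.1182
  7        47.50        34.2109       239.4764
  8        47.50        32.6440       261.1520
  9        47.50        31.1489       280.3397
  10      547.50       342.5873     3,425.8733
  Σ                    683.2362     5,022.9639
P = 683.2362; Macaulay duration = 5,022.9639 / 683.2362 = 7.35172 years.
Modified duration = D_Mac / (1 + y) = 7.35172 / 1.048 = 7.01500 years.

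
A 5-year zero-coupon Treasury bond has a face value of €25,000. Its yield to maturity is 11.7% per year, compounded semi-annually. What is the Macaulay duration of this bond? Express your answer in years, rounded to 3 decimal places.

5.000 years

A zero-coupon bond has a single cash flow at maturity, so its Macaulay duration equals its maturity: 5 years.
(Equivalently: 10 semi-annual periods ÷ 2 = 5 years.)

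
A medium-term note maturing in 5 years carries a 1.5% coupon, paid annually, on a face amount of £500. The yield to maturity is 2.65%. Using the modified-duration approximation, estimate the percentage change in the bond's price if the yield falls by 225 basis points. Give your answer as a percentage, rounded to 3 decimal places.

Periodic yield y = 0.0265. Modified duration first:
  t   CF        PV=CF/(1+0.0265)^t    t·PV
  1         7.50         7.3064         7.3064
  2         7.50         7.1178        14.2355
  3         7.50         6.9340        20.8020
  4         7.50         6.7550        27.0200
  5       507.50       445.2883     2,226.4415
  Σ                    473.4014     2,295.8054
P = 473.4014; D_Mac = 4.84960 yrs; D_mod = 4.84960/(1+0.0265) = 4.72440 yrs.
ΔP/P ≈ -D_mod · Δy = -4.72440 × (-0.0225) = +0.106299 = +10.6299%.

+10.630%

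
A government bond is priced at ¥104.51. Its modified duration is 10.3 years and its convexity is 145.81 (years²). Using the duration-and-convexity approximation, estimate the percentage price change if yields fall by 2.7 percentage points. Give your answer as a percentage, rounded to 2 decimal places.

+33.12%

Duration effect: -D_mod·Δy = -10.3 × (-0.027) = +0.278100
Convexity effect: ½·C·(Δy)² = 0.5 × 145.81 × (-0.027)² = +0.053147745
ΔP/P ≈ +0.278100 + 0.053147745 = +0.331247745
= +33.1247745%.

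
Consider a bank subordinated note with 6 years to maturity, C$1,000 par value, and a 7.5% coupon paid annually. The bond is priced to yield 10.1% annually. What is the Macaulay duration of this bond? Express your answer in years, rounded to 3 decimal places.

Periodic yield y = 0.101. Discount each cash flow and weight by its year:
  t   CF        PV=CF/(1+0.101)^t    t·PV
  1        75.00        68.1199        68.1199
  2        75.00        61.8709       123.7419
  3        75.00        56.1952       168.5856
  4        75.00        51.0402       204.1606
  5        75.00        46.3580       231.7900
  6     1,075.00       603.5101     3,621.0607
  Σ                    887.0943     4,417.4587
Price P = Σ PV = 887.0943.
Macaulay duration = Σ(t·PV) / P = 4,417.4587 / 887.0943 = 4.97969 years.

4.980 years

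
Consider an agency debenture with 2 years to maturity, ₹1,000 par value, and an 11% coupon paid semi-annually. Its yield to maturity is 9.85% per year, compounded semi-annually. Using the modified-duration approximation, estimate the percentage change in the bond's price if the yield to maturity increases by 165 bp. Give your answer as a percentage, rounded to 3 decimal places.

Periodic yield y = 0.04925. Modified duration first:
  t   CF        PV=CF/(1+0.04925)^t    t·PV
  1        55.00        52.4184        52.4184
  2        55.00        49.9580        99.9159
  3        55.00        47.6130       142.8391
  4     1,055.00       870.4354     3,481.7416
  Σ                  1,020.4248     3,776.9150
P = 1,020.4248; D_Mac = 3.70132 half-year periods = 1.85066 yrs; D_mod = 1.85066/(1+0.04925) = 1.76379 yrs.
ΔP/P ≈ -D_mod · Δy = -1.76379 × (+0.0165) = -0.029103 = -2.9103%.

-2.910%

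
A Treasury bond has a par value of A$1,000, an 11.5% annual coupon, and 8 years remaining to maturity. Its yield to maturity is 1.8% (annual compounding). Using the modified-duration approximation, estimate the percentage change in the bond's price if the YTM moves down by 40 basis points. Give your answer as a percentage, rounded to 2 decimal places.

Periodic yield y = 0.018. Modified duration first:
  t   CF        PV=CF/(1+0.018)^t    t·PV
  1       115.00       112.9666       112.9666
  2       115.00       110.9692       221.9383
  3       115.00       109.0070       327.0211
  4       115.00       107.0796       428.3184
  5       115.00       105.1862       525.9312
  6       115.00       103.3264       619.9582
  7       115.00       101.4994       710.4957
  8     1,115.00       966.7021     7,733.6165
  Σ                  1,716.7364    10,680.2460
P = 1,716.7364; D_Mac = 6.22125 yrs; D_mod = 6.22125/(1+0.018) = 6.11125 yrs.
ΔP/P ≈ -D_mod · Δy = -6.11125 × (-0.004) = +0.024445 = +2.4445%.

+2.44%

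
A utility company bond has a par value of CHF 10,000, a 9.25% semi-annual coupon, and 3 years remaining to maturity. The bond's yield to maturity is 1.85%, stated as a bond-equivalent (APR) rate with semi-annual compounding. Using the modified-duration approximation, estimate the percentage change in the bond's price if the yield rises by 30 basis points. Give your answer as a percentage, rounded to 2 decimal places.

-0.81%

Periodic yield y = 0.00925. Modified duration first:
  t   CF        PV=CF/(1+0.00925)^t    t·PV
  1       462.50       458.2611       458.2611
  2       462.50       454.0610       908.1220
  3       462.50       449.8995     1,349.6984
  4       462.50       445.7760     1,783.1041
  5       462.50       441.6904     2,208.4519
  6    10,462.50     9,900.1762    59,401.0570
  Σ                 12,149.8641    66,108.6945
P = 12,149.8641; D_Mac = 5.44111 half-year periods = 2.72055 yrs; D_mod = 2.72055/(1+0.00925) = 2.69562 yrs.
ΔP/P ≈ -D_mod · Δy = -2.69562 × (+0.003) = -0.008087 = -0.8087%.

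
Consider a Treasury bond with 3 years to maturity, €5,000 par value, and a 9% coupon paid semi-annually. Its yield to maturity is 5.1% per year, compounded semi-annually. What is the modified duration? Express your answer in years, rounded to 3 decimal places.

2.645 years

Periodic yield y = 0.0255. First find Macaulay duration:
  t   CF        PV=CF/(1+0.0255)^t    t·PV
  1       225.00       219.4052       219.4052
  2       225.00       213.9495       427.8989
  3       225.00       208.6294       625.8882
  4       225.00       203.4416       813.7666
  5       225.00       198.3829       991.9144
  6     5,225.00     4,492.3368    26,954.0207
  Σ                  5,536.1453    30,032.8940
P = 5,536.1453; Macaulay duration = 30,032.8940 / 5,536.1453 = 5.42487 half-year periods = 2.71244 years.
Modified duration = D_Mac / (1 + y) = 2.71244 / 1.0255 = 2.64499 years.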